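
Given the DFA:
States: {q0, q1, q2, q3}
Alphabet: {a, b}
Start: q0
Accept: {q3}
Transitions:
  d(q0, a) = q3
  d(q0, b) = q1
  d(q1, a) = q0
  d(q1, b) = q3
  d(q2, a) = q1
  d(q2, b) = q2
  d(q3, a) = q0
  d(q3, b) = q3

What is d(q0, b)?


Looking up transition d(q0, b)

q1


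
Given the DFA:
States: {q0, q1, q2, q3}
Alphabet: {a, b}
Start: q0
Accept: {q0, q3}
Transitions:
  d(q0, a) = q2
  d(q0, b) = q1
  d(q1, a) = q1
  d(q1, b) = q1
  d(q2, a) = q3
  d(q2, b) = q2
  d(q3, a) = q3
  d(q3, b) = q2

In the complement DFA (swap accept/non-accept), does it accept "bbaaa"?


Trace: q0 -> q1 -> q1 -> q1 -> q1 -> q1
Final: q1
Original accept: {q0, q3}
Complement: q1 is not in original accept

Yes, complement accepts (original rejects)


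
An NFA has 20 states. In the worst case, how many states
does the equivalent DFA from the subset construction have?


Subset construction: one DFA state per subset of NFA states.
2^20 = 1048576

1048576


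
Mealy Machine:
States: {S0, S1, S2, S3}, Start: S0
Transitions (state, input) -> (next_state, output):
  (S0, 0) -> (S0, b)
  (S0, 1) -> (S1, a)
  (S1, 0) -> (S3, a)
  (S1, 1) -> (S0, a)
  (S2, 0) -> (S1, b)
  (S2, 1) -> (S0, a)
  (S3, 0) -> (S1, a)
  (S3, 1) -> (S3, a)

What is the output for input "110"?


Step-by-step:
  (S0, 1) -> (S1, a)
  (S1, 1) -> (S0, a)
  (S0, 0) -> (S0, b)

"aab"


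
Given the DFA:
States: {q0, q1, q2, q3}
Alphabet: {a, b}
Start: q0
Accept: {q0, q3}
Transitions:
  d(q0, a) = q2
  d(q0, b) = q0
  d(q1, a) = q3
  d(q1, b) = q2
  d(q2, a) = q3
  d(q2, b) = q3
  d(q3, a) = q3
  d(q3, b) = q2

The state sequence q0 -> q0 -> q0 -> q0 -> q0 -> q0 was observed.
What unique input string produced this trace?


Trace back each transition to find the symbol:
  q0 --[b]--> q0
  q0 --[b]--> q0
  q0 --[b]--> q0
  q0 --[b]--> q0
  q0 --[b]--> q0

"bbbbb"


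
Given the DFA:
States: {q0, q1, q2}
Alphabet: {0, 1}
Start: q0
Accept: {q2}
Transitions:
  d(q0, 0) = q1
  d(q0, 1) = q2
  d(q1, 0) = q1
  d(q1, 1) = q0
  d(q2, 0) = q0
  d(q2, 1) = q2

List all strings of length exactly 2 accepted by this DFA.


All strings of length 2: 4 total
Accepted: 1

"11"


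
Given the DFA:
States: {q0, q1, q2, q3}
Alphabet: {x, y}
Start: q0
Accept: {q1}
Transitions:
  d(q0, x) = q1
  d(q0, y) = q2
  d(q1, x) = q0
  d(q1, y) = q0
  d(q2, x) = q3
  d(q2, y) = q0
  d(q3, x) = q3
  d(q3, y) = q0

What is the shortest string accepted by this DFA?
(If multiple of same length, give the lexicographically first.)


BFS by string length (lex-first path to each state shown):
  len 0: q0<-""
  len 1: q1<-"x", q2<-"y"
Found accept state at length 1.

"x"


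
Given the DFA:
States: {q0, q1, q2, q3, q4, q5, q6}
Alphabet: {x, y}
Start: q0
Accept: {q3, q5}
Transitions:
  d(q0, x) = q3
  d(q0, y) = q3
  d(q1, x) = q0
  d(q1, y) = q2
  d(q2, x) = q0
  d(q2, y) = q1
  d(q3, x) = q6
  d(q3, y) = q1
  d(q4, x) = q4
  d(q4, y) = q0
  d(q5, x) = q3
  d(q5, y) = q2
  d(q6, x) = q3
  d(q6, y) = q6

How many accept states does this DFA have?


Accept states listed: {q3, q5}
Counting: q3(1) q5(2)

2


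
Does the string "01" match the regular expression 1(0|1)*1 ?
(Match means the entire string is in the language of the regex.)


|string| = 2; first = '0'; last = '1'

No, "01" does not match 1(0|1)*1


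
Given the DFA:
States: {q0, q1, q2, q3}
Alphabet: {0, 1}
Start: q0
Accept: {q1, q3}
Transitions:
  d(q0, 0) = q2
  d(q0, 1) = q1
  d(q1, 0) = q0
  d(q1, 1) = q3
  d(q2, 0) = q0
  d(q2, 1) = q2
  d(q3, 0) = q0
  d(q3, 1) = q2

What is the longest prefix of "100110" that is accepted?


Run the DFA, marking each prefix where the state is accepting:
  "" -> q0 [reject]
  "1" -> q1 [accept]
  "10" -> q0 [reject]
  "100" -> q2 [reject]
  "1001" -> q2 [reject]
  "10011" -> q2 [reject]
  "100110" -> q0 [reject]

"1"


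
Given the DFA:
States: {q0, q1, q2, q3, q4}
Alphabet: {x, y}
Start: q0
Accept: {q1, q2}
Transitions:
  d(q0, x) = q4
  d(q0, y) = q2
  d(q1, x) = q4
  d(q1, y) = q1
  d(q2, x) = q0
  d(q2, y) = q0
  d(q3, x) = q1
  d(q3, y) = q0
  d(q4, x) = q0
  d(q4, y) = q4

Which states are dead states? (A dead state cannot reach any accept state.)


Forward reachability from each state:
  q0 -> reaches accept state q2 (live)
  q1 -> reaches accept state q1 (live)
  q2 -> reaches accept state q2 (live)
  q3 -> reaches accept state q1 (live)
  q4 -> reaches accept state q2 (live)

None (all states can reach an accept state)


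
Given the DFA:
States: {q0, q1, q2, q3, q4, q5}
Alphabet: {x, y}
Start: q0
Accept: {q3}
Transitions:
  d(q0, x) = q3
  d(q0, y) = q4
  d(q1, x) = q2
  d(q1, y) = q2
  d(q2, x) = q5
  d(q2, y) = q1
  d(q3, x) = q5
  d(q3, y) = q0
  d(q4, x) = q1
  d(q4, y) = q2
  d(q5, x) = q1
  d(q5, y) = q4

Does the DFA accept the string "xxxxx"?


Trace: q0 -> q3 -> q5 -> q1 -> q2 -> q5
Final state: q5
Accept states: {q3}

No, rejected (final state q5 is not an accept state)


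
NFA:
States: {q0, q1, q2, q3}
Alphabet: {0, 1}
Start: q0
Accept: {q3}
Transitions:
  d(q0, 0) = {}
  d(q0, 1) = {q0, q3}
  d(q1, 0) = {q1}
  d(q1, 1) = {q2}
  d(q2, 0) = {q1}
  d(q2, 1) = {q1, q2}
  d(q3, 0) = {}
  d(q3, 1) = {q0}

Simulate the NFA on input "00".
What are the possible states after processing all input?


Start: {q0}
  --0--> {}
  --0--> {}

{} (empty set, no valid transitions)


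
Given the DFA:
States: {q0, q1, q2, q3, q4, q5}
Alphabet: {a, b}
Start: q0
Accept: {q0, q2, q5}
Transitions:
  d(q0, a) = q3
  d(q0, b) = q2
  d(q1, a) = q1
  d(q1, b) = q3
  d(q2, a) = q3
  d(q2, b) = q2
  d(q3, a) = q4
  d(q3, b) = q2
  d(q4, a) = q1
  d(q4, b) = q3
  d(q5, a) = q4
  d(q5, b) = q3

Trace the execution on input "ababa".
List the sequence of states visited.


Input: ababa
d(q0, a) = q3
d(q3, b) = q2
d(q2, a) = q3
d(q3, b) = q2
d(q2, a) = q3


q0 -> q3 -> q2 -> q3 -> q2 -> q3


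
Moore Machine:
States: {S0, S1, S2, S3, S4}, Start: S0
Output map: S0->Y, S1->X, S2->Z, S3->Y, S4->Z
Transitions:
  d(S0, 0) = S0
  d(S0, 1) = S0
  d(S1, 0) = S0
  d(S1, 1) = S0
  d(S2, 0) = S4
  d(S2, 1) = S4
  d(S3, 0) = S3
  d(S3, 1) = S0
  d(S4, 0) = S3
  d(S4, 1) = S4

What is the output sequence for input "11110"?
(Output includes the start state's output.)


Start: S0 (output Y)
  --1--> S0 (output Y)
  --1--> S0 (output Y)
  --1--> S0 (output Y)
  --1--> S0 (output Y)
  --0--> S0 (output Y)

"YYYYYY"


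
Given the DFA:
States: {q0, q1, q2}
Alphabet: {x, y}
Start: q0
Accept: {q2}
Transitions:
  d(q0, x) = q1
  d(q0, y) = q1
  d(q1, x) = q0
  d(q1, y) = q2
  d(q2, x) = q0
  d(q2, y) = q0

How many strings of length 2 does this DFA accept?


Enumerating all length-2 strings:
  "xx" -> q0 [reject]
  "xy" -> q2 [accept]
  "yx" -> q0 [reject]
  "yy" -> q2 [accept]

2 out of 4


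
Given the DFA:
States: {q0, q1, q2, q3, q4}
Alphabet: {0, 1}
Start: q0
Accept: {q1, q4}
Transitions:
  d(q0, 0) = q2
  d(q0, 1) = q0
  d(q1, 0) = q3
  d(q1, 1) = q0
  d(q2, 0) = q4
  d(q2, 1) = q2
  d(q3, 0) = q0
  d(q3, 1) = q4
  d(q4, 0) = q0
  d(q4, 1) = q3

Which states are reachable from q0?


BFS from q0:
  layer 0: {q0}
  layer 1: {q2}
  layer 2: {q4}
  layer 3: {q3}

{q0, q2, q3, q4}


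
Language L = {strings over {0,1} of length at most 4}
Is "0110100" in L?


length = 7

No, "0110100" is not in L


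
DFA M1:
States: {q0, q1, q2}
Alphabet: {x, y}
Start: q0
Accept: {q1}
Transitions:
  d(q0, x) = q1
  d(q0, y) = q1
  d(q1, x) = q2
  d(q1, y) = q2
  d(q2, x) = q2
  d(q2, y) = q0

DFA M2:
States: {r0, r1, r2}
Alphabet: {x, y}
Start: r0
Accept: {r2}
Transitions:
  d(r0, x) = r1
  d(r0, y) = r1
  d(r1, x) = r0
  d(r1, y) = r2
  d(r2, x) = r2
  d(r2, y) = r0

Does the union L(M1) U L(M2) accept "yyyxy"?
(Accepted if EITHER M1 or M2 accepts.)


M1: final=q2 accepted=False
M2: final=r2 accepted=True

Yes, union accepts


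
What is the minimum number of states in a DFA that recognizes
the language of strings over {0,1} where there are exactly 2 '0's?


States: count = 0, 1, ..., 2 (that's 3 states), plus a dead state for count > 2.
Total: 3 + 1 = 4. Accept = count-2 state.

4


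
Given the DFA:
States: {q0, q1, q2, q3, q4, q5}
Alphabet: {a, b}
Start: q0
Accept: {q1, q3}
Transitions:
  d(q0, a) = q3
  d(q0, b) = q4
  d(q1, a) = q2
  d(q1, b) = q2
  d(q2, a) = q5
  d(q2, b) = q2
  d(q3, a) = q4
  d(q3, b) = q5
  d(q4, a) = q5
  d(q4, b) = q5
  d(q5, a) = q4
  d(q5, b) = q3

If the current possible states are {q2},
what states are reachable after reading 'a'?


Apply transition on 'a' from each current state:
  d(q2, a) = q5

{q5}


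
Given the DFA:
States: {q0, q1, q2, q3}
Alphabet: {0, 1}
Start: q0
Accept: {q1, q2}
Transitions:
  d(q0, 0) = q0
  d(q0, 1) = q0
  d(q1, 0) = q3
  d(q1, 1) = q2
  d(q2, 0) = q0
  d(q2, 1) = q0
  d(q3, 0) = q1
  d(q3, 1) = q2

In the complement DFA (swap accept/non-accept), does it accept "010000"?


Trace: q0 -> q0 -> q0 -> q0 -> q0 -> q0 -> q0
Final: q0
Original accept: {q1, q2}
Complement: q0 is not in original accept

Yes, complement accepts (original rejects)


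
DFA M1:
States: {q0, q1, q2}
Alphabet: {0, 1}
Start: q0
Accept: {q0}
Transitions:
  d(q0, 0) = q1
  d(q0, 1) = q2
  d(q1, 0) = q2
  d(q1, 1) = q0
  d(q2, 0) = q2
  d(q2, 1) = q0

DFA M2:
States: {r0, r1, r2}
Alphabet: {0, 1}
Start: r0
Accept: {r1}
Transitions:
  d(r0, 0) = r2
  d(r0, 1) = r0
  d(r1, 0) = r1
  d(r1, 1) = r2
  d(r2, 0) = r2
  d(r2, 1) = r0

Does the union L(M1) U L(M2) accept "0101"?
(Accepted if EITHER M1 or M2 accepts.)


M1: final=q0 accepted=True
M2: final=r0 accepted=False

Yes, union accepts


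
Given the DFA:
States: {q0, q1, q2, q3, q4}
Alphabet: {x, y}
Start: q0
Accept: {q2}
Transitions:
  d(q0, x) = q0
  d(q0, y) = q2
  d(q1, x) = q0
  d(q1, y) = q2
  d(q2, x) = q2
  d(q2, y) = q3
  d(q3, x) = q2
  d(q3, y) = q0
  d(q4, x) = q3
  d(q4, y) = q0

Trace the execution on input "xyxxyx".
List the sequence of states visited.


Input: xyxxyx
d(q0, x) = q0
d(q0, y) = q2
d(q2, x) = q2
d(q2, x) = q2
d(q2, y) = q3
d(q3, x) = q2


q0 -> q0 -> q2 -> q2 -> q2 -> q3 -> q2


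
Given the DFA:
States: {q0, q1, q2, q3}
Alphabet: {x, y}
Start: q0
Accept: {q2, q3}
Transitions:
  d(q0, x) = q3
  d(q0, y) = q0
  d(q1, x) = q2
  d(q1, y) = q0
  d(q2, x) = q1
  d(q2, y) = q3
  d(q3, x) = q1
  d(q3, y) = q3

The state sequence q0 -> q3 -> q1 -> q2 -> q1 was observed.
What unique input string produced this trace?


Trace back each transition to find the symbol:
  q0 --[x]--> q3
  q3 --[x]--> q1
  q1 --[x]--> q2
  q2 --[x]--> q1

"xxxx"


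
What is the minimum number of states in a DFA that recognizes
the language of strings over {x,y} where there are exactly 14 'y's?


States: count = 0, 1, ..., 14 (that's 15 states), plus a dead state for count > 14.
Total: 15 + 1 = 16. Accept = count-14 state.

16


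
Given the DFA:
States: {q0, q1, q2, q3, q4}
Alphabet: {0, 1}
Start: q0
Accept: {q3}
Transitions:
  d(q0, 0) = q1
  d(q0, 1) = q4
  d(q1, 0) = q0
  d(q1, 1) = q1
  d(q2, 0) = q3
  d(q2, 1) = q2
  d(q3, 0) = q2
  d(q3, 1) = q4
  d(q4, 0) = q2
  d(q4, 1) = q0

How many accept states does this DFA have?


Accept states listed: {q3}
Counting: q3(1)

1


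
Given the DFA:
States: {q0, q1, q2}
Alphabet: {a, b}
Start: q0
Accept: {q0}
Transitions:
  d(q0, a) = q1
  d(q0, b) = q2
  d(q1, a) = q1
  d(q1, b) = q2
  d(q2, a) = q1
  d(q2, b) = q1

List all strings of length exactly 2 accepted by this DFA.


All strings of length 2: 4 total
Accepted: 0

None


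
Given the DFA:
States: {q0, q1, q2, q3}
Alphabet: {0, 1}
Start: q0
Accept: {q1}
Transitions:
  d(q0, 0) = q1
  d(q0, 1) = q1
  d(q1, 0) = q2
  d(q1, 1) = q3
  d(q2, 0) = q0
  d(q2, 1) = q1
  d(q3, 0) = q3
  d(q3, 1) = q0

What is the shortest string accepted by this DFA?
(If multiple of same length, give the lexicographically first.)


BFS by string length (lex-first path to each state shown):
  len 0: q0<-""
  len 1: q1<-"0"
Found accept state at length 1.

"0"


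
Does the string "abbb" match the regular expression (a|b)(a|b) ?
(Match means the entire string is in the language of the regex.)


|string| = 4; first = 'a'; last = 'b'

No, "abbb" does not match (a|b)(a|b)


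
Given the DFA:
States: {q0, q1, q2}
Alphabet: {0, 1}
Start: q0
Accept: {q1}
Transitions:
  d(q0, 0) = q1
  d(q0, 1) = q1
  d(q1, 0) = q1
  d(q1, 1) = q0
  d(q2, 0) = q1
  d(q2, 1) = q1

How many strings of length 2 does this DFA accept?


Enumerating all length-2 strings:
  "00" -> q1 [accept]
  "01" -> q0 [reject]
  "10" -> q1 [accept]
  "11" -> q0 [reject]

2 out of 4


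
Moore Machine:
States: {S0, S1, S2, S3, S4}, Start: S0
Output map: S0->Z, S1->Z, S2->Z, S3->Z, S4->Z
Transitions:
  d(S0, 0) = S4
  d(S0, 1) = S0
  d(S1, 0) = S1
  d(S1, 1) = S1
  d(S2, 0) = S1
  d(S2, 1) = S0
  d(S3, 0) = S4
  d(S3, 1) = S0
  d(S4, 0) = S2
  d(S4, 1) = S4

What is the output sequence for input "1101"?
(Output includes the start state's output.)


Start: S0 (output Z)
  --1--> S0 (output Z)
  --1--> S0 (output Z)
  --0--> S4 (output Z)
  --1--> S4 (output Z)

"ZZZZZ"


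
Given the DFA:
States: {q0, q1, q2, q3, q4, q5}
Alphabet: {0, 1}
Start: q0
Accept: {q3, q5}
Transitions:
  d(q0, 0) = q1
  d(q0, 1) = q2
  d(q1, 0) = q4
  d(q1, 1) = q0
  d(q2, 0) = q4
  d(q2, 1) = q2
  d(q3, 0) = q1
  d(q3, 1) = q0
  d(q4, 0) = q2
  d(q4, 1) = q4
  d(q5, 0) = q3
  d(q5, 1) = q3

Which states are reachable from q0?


BFS from q0:
  layer 0: {q0}
  layer 1: {q1, q2}
  layer 2: {q4}

{q0, q1, q2, q4}


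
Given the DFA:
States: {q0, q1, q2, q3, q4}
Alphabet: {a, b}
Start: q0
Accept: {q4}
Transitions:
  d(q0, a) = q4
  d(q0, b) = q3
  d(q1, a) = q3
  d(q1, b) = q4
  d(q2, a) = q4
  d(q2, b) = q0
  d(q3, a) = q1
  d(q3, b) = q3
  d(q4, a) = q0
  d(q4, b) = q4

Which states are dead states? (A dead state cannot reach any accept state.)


Forward reachability from each state:
  q0 -> reaches accept state q4 (live)
  q1 -> reaches accept state q4 (live)
  q2 -> reaches accept state q4 (live)
  q3 -> reaches accept state q4 (live)
  q4 -> reaches accept state q4 (live)

None (all states can reach an accept state)


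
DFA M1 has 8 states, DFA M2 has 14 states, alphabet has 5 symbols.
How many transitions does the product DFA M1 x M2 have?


Product DFA has 8 * 14 = 112 states.
Each has 5 transitions: 112 * 5 = 560

560


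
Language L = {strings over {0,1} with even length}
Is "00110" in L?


length = 5; 5 mod 2 = 1

No, "00110" is not in L


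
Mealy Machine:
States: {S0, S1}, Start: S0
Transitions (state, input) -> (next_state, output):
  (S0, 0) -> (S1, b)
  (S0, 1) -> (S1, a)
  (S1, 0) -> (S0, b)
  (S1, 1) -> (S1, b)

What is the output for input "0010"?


Step-by-step:
  (S0, 0) -> (S1, b)
  (S1, 0) -> (S0, b)
  (S0, 1) -> (S1, a)
  (S1, 0) -> (S0, b)

"bbab"


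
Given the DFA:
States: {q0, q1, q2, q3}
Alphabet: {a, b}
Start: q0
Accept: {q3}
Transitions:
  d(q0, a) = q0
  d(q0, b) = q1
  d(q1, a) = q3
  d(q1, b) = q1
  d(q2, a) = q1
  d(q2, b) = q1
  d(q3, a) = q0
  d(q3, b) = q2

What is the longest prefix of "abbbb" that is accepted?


Run the DFA, marking each prefix where the state is accepting:
  "" -> q0 [reject]
  "a" -> q0 [reject]
  "ab" -> q1 [reject]
  "abb" -> q1 [reject]
  "abbb" -> q1 [reject]
  "abbbb" -> q1 [reject]

No prefix is accepted


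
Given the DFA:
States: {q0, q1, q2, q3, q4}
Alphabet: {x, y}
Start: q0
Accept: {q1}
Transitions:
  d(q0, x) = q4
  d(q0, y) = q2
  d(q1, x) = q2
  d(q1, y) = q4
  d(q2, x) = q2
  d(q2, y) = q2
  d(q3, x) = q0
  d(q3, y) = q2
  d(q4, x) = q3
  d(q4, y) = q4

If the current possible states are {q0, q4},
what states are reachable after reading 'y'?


Apply transition on 'y' from each current state:
  d(q0, y) = q2
  d(q4, y) = q4

{q2, q4}


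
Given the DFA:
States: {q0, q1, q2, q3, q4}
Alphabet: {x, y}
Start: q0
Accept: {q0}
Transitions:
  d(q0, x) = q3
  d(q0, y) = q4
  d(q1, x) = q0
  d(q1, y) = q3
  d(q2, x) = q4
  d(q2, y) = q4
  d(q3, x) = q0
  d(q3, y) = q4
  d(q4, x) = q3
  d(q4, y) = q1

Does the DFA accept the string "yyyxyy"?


Trace: q0 -> q4 -> q1 -> q3 -> q0 -> q4 -> q1
Final state: q1
Accept states: {q0}

No, rejected (final state q1 is not an accept state)


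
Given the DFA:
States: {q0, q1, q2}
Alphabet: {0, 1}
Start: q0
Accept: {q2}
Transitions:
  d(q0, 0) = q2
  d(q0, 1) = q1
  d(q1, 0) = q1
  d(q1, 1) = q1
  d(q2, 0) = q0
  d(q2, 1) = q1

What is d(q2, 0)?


Looking up transition d(q2, 0)

q0


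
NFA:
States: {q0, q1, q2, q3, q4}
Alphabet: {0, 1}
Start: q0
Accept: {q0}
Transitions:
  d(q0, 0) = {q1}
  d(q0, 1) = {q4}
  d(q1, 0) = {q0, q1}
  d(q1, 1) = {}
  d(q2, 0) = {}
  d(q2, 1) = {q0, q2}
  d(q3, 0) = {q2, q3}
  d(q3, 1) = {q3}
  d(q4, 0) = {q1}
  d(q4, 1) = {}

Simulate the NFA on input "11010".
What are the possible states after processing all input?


Start: {q0}
  --1--> {q4}
  --1--> {}
  --0--> {}
  --1--> {}
  --0--> {}

{} (empty set, no valid transitions)


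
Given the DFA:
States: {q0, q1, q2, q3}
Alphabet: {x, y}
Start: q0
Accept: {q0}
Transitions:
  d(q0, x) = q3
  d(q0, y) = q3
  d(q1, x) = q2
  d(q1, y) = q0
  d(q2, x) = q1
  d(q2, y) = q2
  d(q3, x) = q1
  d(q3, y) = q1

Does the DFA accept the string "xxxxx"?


Trace: q0 -> q3 -> q1 -> q2 -> q1 -> q2
Final state: q2
Accept states: {q0}

No, rejected (final state q2 is not an accept state)


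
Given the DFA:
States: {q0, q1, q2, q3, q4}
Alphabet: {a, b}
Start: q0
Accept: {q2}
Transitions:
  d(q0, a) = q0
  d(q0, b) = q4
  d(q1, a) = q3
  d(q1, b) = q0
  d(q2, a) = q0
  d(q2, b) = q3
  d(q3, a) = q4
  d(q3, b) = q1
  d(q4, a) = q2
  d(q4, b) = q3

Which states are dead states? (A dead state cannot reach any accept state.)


Forward reachability from each state:
  q0 -> reaches accept state q2 (live)
  q1 -> reaches accept state q2 (live)
  q2 -> reaches accept state q2 (live)
  q3 -> reaches accept state q2 (live)
  q4 -> reaches accept state q2 (live)

None (all states can reach an accept state)


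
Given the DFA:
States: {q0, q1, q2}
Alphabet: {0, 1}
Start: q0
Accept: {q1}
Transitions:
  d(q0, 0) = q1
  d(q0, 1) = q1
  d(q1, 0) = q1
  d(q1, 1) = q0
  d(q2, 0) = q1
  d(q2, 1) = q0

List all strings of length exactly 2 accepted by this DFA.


All strings of length 2: 4 total
Accepted: 2

"00", "10"


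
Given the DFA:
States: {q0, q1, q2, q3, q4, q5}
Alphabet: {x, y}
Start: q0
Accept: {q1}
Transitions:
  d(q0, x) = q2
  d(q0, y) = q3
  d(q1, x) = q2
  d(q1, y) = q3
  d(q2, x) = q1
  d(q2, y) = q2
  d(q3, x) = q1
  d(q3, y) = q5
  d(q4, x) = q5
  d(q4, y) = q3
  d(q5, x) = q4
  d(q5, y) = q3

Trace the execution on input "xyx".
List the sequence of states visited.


Input: xyx
d(q0, x) = q2
d(q2, y) = q2
d(q2, x) = q1


q0 -> q2 -> q2 -> q1


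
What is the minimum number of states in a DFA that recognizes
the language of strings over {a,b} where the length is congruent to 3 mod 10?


States track (length) mod 10.
Need 10 states: one per remainder 0..9; accept = remainder 3.

10


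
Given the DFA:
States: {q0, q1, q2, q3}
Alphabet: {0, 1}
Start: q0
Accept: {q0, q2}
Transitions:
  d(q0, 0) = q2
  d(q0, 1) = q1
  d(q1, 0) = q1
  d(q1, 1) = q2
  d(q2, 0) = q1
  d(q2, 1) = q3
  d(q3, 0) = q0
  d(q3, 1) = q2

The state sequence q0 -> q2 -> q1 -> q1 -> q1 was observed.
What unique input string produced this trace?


Trace back each transition to find the symbol:
  q0 --[0]--> q2
  q2 --[0]--> q1
  q1 --[0]--> q1
  q1 --[0]--> q1

"0000"


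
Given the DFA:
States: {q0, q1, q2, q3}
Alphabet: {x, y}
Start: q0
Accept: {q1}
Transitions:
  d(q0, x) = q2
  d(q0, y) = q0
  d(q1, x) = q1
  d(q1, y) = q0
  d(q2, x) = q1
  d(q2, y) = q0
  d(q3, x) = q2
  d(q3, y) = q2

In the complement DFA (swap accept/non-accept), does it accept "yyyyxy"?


Trace: q0 -> q0 -> q0 -> q0 -> q0 -> q2 -> q0
Final: q0
Original accept: {q1}
Complement: q0 is not in original accept

Yes, complement accepts (original rejects)


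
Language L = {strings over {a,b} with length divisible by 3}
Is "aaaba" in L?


length = 5; 5 mod 3 = 2

No, "aaaba" is not in L


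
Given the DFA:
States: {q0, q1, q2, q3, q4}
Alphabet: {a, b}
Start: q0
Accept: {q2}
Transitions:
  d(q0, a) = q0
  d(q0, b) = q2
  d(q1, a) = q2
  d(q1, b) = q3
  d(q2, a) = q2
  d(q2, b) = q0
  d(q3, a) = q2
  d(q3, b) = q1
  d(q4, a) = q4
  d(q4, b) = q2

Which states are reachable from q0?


BFS from q0:
  layer 0: {q0}
  layer 1: {q2}

{q0, q2}


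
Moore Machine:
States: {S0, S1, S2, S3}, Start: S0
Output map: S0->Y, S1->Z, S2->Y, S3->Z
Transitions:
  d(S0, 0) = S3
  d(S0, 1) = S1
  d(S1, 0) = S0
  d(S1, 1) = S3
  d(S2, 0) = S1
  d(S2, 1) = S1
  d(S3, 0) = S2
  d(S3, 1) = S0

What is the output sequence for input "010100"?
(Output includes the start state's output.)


Start: S0 (output Y)
  --0--> S3 (output Z)
  --1--> S0 (output Y)
  --0--> S3 (output Z)
  --1--> S0 (output Y)
  --0--> S3 (output Z)
  --0--> S2 (output Y)

"YZYZYZY"


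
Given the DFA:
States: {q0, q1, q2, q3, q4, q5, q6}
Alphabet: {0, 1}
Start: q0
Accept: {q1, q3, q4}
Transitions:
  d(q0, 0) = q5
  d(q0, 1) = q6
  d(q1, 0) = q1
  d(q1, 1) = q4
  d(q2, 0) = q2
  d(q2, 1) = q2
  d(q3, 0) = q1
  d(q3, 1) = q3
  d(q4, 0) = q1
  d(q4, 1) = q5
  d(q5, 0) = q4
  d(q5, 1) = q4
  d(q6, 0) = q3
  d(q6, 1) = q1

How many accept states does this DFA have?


Accept states listed: {q1, q3, q4}
Counting: q1(1) q3(2) q4(3)

3


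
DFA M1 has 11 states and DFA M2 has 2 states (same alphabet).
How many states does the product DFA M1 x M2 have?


Product construction pairs every M1 state with every M2 state.
11 * 2 = 22

22


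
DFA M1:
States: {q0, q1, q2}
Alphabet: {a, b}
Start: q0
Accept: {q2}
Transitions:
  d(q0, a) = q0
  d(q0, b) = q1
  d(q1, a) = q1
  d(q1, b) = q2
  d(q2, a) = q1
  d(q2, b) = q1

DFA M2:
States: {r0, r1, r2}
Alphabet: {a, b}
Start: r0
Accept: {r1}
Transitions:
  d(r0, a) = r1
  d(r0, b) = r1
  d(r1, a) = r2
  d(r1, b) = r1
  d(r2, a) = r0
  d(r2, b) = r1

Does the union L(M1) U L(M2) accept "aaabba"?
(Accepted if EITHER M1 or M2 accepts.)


M1: final=q1 accepted=False
M2: final=r2 accepted=False

No, union rejects (neither accepts)


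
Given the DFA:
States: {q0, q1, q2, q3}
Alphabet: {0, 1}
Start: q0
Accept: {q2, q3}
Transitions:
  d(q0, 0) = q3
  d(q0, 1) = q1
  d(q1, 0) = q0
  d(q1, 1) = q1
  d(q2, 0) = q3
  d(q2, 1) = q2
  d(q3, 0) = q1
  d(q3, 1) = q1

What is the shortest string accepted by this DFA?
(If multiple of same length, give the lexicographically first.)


BFS by string length (lex-first path to each state shown):
  len 0: q0<-""
  len 1: q1<-"1", q3<-"0"
Found accept state at length 1.

"0"


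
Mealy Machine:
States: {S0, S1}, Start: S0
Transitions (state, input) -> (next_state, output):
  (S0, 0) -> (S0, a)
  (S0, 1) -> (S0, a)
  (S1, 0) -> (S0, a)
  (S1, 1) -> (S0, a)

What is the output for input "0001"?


Step-by-step:
  (S0, 0) -> (S0, a)
  (S0, 0) -> (S0, a)
  (S0, 0) -> (S0, a)
  (S0, 1) -> (S0, a)

"aaaa"


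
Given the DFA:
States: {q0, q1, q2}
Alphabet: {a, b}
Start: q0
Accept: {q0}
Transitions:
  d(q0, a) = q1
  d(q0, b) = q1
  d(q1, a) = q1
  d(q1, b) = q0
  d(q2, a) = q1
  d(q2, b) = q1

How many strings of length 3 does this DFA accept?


Enumerating all length-3 strings:
  "aaa" -> q1 [reject]
  "aab" -> q0 [accept]
  "aba" -> q1 [reject]
  "abb" -> q1 [reject]
  "baa" -> q1 [reject]
  "bab" -> q0 [accept]
  "bba" -> q1 [reject]
  "bbb" -> q1 [reject]

2 out of 8


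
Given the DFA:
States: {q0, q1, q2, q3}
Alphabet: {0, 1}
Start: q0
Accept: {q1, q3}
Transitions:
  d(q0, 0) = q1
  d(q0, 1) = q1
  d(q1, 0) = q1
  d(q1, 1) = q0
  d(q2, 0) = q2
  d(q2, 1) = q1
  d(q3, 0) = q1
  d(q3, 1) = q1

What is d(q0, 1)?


Looking up transition d(q0, 1)

q1


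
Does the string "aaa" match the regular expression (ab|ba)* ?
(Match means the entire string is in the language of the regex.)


|string| = 3; first = 'a'; last = 'a'

No, "aaa" does not match (ab|ba)*


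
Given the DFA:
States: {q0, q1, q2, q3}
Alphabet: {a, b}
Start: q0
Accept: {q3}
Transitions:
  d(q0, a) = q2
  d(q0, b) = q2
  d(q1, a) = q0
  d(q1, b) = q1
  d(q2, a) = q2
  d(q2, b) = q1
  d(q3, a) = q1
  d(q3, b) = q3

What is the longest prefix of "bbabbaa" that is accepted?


Run the DFA, marking each prefix where the state is accepting:
  "" -> q0 [reject]
  "b" -> q2 [reject]
  "bb" -> q1 [reject]
  "bba" -> q0 [reject]
  "bbab" -> q2 [reject]
  "bbabb" -> q1 [reject]
  "bbabba" -> q0 [reject]
  "bbabbaa" -> q2 [reject]

No prefix is accepted


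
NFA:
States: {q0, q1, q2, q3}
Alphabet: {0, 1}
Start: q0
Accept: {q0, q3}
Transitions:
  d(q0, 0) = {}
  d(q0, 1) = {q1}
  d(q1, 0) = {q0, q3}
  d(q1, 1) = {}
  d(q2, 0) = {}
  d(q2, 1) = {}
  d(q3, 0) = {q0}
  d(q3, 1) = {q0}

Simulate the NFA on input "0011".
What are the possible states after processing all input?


Start: {q0}
  --0--> {}
  --0--> {}
  --1--> {}
  --1--> {}

{} (empty set, no valid transitions)


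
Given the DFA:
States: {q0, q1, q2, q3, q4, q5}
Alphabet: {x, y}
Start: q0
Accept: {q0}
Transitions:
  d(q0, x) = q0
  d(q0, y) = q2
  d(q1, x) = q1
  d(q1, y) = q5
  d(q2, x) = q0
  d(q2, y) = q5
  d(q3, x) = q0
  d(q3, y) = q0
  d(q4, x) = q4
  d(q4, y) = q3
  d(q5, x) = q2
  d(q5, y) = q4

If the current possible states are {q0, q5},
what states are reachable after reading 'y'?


Apply transition on 'y' from each current state:
  d(q0, y) = q2
  d(q5, y) = q4

{q2, q4}


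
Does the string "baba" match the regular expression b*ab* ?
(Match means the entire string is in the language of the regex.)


|string| = 4; first = 'b'; last = 'a'

No, "baba" does not match b*ab*


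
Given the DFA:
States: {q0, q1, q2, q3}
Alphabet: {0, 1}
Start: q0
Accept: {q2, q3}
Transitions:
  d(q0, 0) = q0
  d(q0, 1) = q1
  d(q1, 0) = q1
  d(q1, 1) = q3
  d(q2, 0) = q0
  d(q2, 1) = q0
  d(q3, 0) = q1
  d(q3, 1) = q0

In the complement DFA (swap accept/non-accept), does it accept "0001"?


Trace: q0 -> q0 -> q0 -> q0 -> q1
Final: q1
Original accept: {q2, q3}
Complement: q1 is not in original accept

Yes, complement accepts (original rejects)


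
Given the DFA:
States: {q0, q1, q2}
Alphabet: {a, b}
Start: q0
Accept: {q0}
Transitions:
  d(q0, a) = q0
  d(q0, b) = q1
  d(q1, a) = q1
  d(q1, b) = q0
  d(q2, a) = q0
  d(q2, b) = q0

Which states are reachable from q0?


BFS from q0:
  layer 0: {q0}
  layer 1: {q1}

{q0, q1}


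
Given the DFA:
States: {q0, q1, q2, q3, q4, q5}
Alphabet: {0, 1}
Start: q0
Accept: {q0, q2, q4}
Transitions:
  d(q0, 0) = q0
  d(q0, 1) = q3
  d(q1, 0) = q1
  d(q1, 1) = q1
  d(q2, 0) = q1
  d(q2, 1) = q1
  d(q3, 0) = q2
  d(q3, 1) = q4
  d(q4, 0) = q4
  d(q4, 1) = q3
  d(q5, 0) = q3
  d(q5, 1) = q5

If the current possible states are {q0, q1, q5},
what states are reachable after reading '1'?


Apply transition on '1' from each current state:
  d(q0, 1) = q3
  d(q1, 1) = q1
  d(q5, 1) = q5

{q1, q3, q5}


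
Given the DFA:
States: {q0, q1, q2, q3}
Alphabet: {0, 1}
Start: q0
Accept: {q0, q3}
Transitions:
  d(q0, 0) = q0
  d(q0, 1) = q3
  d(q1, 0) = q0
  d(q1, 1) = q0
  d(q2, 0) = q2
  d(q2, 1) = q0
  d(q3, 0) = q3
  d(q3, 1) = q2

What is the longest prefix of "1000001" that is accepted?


Run the DFA, marking each prefix where the state is accepting:
  "" -> q0 [accept]
  "1" -> q3 [accept]
  "10" -> q3 [accept]
  "100" -> q3 [accept]
  "1000" -> q3 [accept]
  "10000" -> q3 [accept]
  "100000" -> q3 [accept]
  "1000001" -> q2 [reject]

"100000"


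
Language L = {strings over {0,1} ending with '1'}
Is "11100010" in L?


last symbol = '0'

No, "11100010" is not in L


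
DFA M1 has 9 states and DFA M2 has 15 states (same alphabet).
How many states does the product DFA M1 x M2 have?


Product construction pairs every M1 state with every M2 state.
9 * 15 = 135

135


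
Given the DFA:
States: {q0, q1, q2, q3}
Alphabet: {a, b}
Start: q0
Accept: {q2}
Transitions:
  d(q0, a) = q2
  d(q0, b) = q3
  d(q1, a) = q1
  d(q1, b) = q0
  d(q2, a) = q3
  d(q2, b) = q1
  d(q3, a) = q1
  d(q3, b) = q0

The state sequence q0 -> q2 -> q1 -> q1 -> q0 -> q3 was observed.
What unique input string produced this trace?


Trace back each transition to find the symbol:
  q0 --[a]--> q2
  q2 --[b]--> q1
  q1 --[a]--> q1
  q1 --[b]--> q0
  q0 --[b]--> q3

"ababb"


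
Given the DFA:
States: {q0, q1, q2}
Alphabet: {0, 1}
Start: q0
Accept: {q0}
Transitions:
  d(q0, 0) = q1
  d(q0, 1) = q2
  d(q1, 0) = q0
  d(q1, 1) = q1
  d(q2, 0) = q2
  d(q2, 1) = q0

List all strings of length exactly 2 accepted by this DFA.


All strings of length 2: 4 total
Accepted: 2

"00", "11"


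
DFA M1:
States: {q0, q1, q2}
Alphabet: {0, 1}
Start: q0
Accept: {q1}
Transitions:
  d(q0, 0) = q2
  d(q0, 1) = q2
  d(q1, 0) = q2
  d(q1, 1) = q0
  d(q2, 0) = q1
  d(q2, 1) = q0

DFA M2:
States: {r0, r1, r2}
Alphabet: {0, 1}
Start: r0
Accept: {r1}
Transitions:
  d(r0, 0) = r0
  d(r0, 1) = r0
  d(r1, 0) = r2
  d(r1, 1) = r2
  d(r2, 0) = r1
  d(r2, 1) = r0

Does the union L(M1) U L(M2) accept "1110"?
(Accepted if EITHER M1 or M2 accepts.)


M1: final=q1 accepted=True
M2: final=r0 accepted=False

Yes, union accepts


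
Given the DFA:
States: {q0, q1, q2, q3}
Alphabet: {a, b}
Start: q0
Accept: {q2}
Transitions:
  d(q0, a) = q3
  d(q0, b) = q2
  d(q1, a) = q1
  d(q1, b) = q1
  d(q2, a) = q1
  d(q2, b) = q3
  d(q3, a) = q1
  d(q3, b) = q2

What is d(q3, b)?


Looking up transition d(q3, b)

q2


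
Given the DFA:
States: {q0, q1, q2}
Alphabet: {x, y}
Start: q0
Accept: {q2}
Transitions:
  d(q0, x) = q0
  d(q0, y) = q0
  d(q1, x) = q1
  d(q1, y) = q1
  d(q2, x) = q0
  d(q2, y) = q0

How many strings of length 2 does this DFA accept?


Enumerating all length-2 strings:
  "xx" -> q0 [reject]
  "xy" -> q0 [reject]
  "yx" -> q0 [reject]
  "yy" -> q0 [reject]

0 out of 4


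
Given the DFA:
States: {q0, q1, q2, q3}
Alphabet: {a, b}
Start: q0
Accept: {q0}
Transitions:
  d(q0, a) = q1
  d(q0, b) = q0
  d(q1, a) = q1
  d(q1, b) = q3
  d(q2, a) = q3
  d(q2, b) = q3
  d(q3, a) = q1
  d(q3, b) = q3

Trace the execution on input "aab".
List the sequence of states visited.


Input: aab
d(q0, a) = q1
d(q1, a) = q1
d(q1, b) = q3


q0 -> q1 -> q1 -> q3


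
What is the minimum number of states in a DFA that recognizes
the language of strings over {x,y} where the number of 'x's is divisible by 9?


States track (count of 'x') mod 9.
Need 9 states: one per remainder 0..8; accept = remainder 0.

9


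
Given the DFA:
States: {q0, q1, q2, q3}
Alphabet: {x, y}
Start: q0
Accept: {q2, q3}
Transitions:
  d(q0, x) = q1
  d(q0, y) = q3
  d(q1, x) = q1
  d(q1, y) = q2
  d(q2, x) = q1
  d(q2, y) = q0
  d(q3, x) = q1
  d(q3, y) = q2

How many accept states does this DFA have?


Accept states listed: {q2, q3}
Counting: q2(1) q3(2)

2


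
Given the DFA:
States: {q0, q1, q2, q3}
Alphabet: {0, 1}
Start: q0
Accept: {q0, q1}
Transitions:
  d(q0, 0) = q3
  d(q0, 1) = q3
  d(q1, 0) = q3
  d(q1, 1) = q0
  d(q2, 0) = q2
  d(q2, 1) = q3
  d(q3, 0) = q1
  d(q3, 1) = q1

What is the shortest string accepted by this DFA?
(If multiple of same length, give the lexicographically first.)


BFS by string length (lex-first path to each state shown):
  len 0: q0<-""
Found accept state at length 0.

"" (empty string)


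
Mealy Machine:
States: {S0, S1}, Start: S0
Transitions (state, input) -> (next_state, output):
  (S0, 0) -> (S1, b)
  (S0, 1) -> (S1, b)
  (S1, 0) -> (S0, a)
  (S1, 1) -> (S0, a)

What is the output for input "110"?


Step-by-step:
  (S0, 1) -> (S1, b)
  (S1, 1) -> (S0, a)
  (S0, 0) -> (S1, b)

"bab"


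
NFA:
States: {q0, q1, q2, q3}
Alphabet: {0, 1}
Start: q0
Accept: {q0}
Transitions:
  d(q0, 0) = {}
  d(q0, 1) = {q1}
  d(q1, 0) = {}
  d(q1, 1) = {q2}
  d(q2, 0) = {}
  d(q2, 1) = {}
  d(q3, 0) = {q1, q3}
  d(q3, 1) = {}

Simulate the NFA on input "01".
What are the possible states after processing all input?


Start: {q0}
  --0--> {}
  --1--> {}

{} (empty set, no valid transitions)


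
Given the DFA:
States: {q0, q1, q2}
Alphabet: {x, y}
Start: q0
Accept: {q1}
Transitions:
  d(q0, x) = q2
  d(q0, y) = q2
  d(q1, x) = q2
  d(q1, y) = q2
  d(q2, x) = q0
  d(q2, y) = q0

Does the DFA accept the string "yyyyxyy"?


Trace: q0 -> q2 -> q0 -> q2 -> q0 -> q2 -> q0 -> q2
Final state: q2
Accept states: {q1}

No, rejected (final state q2 is not an accept state)


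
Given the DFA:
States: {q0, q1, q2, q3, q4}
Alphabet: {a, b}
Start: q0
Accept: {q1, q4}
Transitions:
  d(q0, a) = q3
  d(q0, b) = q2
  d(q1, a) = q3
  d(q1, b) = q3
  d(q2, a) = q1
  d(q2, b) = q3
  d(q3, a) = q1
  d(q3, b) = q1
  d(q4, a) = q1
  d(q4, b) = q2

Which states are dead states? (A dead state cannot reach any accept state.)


Forward reachability from each state:
  q0 -> reaches accept state q1 (live)
  q1 -> reaches accept state q1 (live)
  q2 -> reaches accept state q1 (live)
  q3 -> reaches accept state q1 (live)
  q4 -> reaches accept state q1 (live)

None (all states can reach an accept state)


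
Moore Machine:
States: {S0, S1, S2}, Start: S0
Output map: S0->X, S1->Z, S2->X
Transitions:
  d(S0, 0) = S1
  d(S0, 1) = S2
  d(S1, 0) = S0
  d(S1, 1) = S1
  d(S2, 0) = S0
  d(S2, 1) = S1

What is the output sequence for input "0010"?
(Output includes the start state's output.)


Start: S0 (output X)
  --0--> S1 (output Z)
  --0--> S0 (output X)
  --1--> S2 (output X)
  --0--> S0 (output X)

"XZXXX"


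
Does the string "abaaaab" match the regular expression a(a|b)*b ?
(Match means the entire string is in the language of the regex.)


|string| = 7; first = 'a'; last = 'b'

Yes, "abaaaab" matches a(a|b)*b


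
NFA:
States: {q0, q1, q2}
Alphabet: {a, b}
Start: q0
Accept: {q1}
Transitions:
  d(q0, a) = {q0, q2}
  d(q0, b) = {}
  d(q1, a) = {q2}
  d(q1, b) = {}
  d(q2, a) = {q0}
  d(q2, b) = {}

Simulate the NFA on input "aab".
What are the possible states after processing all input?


Start: {q0}
  --a--> {q0, q2}
  --a--> {q0, q2}
  --b--> {}

{} (empty set, no valid transitions)


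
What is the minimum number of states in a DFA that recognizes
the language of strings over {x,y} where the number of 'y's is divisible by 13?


States track (count of 'y') mod 13.
Need 13 states: one per remainder 0..12; accept = remainder 0.

13


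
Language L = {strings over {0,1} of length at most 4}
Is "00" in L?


length = 2

Yes, "00" is in L


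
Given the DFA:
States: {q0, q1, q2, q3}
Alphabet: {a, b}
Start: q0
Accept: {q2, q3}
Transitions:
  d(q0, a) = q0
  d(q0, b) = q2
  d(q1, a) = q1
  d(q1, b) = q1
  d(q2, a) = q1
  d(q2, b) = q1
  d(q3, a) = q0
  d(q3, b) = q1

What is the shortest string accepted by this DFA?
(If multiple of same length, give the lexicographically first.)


BFS by string length (lex-first path to each state shown):
  len 0: q0<-""
  len 1: q0<-"a", q2<-"b"
Found accept state at length 1.

"b"


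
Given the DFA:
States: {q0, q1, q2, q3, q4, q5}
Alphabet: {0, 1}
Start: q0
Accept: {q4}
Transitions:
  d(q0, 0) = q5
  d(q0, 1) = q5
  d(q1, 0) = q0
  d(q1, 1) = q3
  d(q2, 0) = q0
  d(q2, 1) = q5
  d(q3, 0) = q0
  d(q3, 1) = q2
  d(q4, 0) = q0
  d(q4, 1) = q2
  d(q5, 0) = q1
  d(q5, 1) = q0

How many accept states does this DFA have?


Accept states listed: {q4}
Counting: q4(1)

1


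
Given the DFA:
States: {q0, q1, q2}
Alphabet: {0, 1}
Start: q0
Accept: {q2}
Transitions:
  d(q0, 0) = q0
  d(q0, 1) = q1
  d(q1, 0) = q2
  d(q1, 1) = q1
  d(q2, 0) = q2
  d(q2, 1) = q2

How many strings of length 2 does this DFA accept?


Enumerating all length-2 strings:
  "00" -> q0 [reject]
  "01" -> q1 [reject]
  "10" -> q2 [accept]
  "11" -> q1 [reject]

1 out of 4


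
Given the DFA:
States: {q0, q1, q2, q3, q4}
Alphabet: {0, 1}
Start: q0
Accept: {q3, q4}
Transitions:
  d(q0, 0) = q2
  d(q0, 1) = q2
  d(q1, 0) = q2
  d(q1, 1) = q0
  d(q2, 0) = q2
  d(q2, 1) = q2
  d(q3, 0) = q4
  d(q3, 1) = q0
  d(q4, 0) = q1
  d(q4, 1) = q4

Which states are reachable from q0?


BFS from q0:
  layer 0: {q0}
  layer 1: {q2}

{q0, q2}


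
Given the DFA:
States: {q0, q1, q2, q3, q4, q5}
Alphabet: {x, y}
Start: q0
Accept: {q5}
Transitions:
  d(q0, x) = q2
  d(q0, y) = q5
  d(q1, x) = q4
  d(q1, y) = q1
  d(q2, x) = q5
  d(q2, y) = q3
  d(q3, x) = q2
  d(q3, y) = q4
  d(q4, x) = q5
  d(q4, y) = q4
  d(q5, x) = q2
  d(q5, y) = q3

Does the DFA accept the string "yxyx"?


Trace: q0 -> q5 -> q2 -> q3 -> q2
Final state: q2
Accept states: {q5}

No, rejected (final state q2 is not an accept state)


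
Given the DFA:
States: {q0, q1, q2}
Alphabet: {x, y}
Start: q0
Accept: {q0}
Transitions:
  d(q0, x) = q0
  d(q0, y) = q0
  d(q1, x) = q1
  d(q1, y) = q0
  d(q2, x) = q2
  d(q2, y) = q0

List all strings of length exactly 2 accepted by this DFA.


All strings of length 2: 4 total
Accepted: 4

"xx", "xy", "yx", "yy"


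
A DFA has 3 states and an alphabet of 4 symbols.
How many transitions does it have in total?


Each state has exactly one transition per symbol.
3 * 4 = 12

12


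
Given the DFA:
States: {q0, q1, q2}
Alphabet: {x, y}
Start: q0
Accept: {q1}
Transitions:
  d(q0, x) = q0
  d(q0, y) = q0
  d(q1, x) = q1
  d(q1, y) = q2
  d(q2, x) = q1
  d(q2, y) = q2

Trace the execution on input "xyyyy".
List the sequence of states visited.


Input: xyyyy
d(q0, x) = q0
d(q0, y) = q0
d(q0, y) = q0
d(q0, y) = q0
d(q0, y) = q0


q0 -> q0 -> q0 -> q0 -> q0 -> q0


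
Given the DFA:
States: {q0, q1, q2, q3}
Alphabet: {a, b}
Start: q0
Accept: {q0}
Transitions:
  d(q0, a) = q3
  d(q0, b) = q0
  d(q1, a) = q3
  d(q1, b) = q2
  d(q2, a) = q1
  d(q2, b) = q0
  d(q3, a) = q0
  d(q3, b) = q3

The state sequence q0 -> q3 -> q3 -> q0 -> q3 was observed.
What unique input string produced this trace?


Trace back each transition to find the symbol:
  q0 --[a]--> q3
  q3 --[b]--> q3
  q3 --[a]--> q0
  q0 --[a]--> q3

"abaa"


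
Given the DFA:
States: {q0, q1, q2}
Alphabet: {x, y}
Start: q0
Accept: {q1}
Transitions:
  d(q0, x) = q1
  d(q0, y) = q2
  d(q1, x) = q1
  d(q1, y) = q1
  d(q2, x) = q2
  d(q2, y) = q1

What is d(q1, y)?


Looking up transition d(q1, y)

q1


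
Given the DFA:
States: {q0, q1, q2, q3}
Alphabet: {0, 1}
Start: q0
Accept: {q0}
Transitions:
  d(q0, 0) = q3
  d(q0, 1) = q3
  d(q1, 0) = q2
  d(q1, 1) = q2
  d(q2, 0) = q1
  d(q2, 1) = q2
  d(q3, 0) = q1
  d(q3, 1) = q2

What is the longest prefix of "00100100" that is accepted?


Run the DFA, marking each prefix where the state is accepting:
  "" -> q0 [accept]
  "0" -> q3 [reject]
  "00" -> q1 [reject]
  "001" -> q2 [reject]
  "0010" -> q1 [reject]
  "00100" -> q2 [reject]
  "001001" -> q2 [reject]
  "0010010" -> q1 [reject]
  "00100100" -> q2 [reject]

""


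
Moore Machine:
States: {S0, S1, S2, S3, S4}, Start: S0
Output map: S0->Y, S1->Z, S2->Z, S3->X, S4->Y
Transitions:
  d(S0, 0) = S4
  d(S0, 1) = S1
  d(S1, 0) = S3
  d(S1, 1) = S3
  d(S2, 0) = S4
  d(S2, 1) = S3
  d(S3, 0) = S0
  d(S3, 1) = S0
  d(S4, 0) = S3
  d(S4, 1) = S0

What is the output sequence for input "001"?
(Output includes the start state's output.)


Start: S0 (output Y)
  --0--> S4 (output Y)
  --0--> S3 (output X)
  --1--> S0 (output Y)

"YYXY"


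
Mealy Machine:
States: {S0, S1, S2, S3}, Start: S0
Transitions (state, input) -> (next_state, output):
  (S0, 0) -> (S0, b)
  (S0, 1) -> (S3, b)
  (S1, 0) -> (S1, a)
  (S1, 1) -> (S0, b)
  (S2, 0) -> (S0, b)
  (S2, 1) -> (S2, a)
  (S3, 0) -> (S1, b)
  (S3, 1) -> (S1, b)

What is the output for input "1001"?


Step-by-step:
  (S0, 1) -> (S3, b)
  (S3, 0) -> (S1, b)
  (S1, 0) -> (S1, a)
  (S1, 1) -> (S0, b)

"bbab"


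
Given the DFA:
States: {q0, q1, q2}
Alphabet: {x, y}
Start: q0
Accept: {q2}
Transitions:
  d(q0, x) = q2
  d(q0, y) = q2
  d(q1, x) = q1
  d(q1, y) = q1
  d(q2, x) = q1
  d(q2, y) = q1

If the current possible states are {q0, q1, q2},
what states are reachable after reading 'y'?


Apply transition on 'y' from each current state:
  d(q0, y) = q2
  d(q1, y) = q1
  d(q2, y) = q1

{q1, q2}


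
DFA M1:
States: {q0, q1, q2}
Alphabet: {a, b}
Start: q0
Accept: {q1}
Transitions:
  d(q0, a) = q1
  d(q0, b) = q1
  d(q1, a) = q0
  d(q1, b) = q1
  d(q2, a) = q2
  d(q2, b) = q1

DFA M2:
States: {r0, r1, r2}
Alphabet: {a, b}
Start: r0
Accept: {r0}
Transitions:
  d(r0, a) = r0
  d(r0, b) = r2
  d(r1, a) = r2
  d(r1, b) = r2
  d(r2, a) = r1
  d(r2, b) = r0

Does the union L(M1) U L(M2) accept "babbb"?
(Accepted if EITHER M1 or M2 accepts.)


M1: final=q1 accepted=True
M2: final=r2 accepted=False

Yes, union accepts
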